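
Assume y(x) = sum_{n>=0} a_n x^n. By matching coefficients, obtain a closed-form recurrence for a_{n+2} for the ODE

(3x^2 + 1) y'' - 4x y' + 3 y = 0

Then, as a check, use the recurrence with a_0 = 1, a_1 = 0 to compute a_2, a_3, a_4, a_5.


Substitute y = sum_n a_n x^n.
(1 + 3 x^2) y'' contributes (n+2)(n+1) a_{n+2} + 3 n(n-1) a_n at x^n.
-4 x y'(x) contributes -4 n a_n at x^n.
3 y(x) contributes 3 a_n at x^n.
Matching x^n: (n+2)(n+1) a_{n+2} + (3 n(n-1) - 4 n + 3) a_n = 0.
Thus a_{n+2} = (-3 n(n-1) + 4 n - 3) / ((n+1)(n+2)) * a_n.

Check with a_0 = 1, a_1 = 0 (apply the recurrence for n = 0, 1, 2, 3): a_0 = 1, a_1 = 0, a_2 = -3/2, a_3 = 0, a_4 = 1/8, a_5 = 0.

a_(n+2) = (-3 n(n-1) + 4 n - 3) / ((n+1)(n+2)) * a_n; check: a_0 = 1, a_1 = 0, a_2 = -3/2, a_3 = 0, a_4 = 1/8, a_5 = 0


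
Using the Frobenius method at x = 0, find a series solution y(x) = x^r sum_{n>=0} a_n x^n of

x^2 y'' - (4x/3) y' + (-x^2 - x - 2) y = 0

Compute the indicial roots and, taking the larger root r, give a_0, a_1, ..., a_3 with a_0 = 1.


Write in Frobenius form y'' + (p(x)/x) y' + (q(x)/x^2) y = 0:
  p(x) = -4/3,  q(x) = -x^2 - x - 2.
Indicial equation: r(r-1) + (-4/3) r + (-2) = 0 -> roots r_1 = 3, r_2 = -2/3.
Take r = r_1 = 3. Let y(x) = x^r sum_{n>=0} a_n x^n with a_0 = 1.
Substitute y = x^r sum a_n x^n and match x^{r+n}. The recurrence is
  D(n) a_n - 1 a_{n-1} - 1 a_{n-2} = 0,  where D(n) = (r+n)(r+n-1) + (-4/3)(r+n) + (-2).
  a_n = [1 a_{n-1} + 1 a_{n-2}] / D(n).
Since the indicial polynomial factors as (r - r_1)(r - r_2), D(n) = (r_1 + n - r_1)(r_1 + n - r_2) = n(n + 11/3).
Evaluating step by step (a_0 = 1):
  n = 1: D(1) = 1(1 + 11/3) = 14/3; numerator = 1(1) = 1; a_1 = (1)/(14/3) = 3/14
  n = 2: D(2) = 2(2 + 11/3) = 34/3; numerator = 1(3/14) + 1(1) = 17/14; a_2 = (17/14)/(34/3) = 3/28
  n = 3: D(3) = 3(3 + 11/3) = 20; numerator = 1(3/28) + 1(3/14) = 9/28; a_3 = (9/28)/(20) = 9/560

r = 3; a_0 = 1; a_1 = 3/14; a_2 = 3/28; a_3 = 9/560


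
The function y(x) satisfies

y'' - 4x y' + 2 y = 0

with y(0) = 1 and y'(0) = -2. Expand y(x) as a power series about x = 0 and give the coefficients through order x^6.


Ansatz: y(x) = sum_{n>=0} a_n x^n, so y'(x) = sum_{n>=1} n a_n x^(n-1) and y''(x) = sum_{n>=2} n(n-1) a_n x^(n-2).
Substitute into P(x) y'' + Q(x) y' + R(x) y = 0 with P(x) = 1, Q(x) = -4x, R(x) = 2, and match powers of x.
Initial conditions: a_0 = 1, a_1 = -2.
Setting the coefficient of each power of x to zero and solving order by order (substituting the coefficients already found):
  x^0: 2 a_2 + 2 a_0 = 0  ->  2 a_2 = -2 a_0 = -2  ->  a_2 = -1
  x^1: 6 a_3 - 2 a_1 = 0  ->  6 a_3 = 2 a_1 = -4  ->  a_3 = -2/3
  x^2: 12 a_4 - 6 a_2 = 0  ->  12 a_4 = 6 a_2 = -6  ->  a_4 = -1/2
  x^3: 20 a_5 - 10 a_3 = 0  ->  20 a_5 = 10 a_3 = -20/3  ->  a_5 = -1/3
  x^4: 30 a_6 - 14 a_4 = 0  ->  30 a_6 = 14 a_4 = -7  ->  a_6 = -7/30
Truncated series: y(x) = 1 - 2 x - x^2 - (2/3) x^3 - (1/2) x^4 - (1/3) x^5 - (7/30) x^6 + O(x^7).

a_0 = 1; a_1 = -2; a_2 = -1; a_3 = -2/3; a_4 = -1/2; a_5 = -1/3; a_6 = -7/30


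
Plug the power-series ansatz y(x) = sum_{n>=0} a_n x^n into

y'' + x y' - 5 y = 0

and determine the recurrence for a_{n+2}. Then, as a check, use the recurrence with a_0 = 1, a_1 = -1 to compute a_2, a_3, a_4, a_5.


Substitute y = sum_n a_n x^n.
y''(x) has coefficient (n+2)(n+1) a_{n+2} at x^n;
x y'(x) has coefficient n a_n at x^n (shift);
-5 y(x) has coefficient -5 a_n at x^n.
Matching x^n: (n+2)(n+1) a_{n+2} + (n - 5) a_n = 0.
Thus a_{n+2} = (-n + 5) / ((n+1)(n+2)) * a_n.

Check with a_0 = 1, a_1 = -1 (apply the recurrence for n = 0, 1, 2, 3): a_0 = 1, a_1 = -1, a_2 = 5/2, a_3 = -2/3, a_4 = 5/8, a_5 = -1/15.

a_(n+2) = (-n + 5) / ((n+1)(n+2)) * a_n; check: a_0 = 1, a_1 = -1, a_2 = 5/2, a_3 = -2/3, a_4 = 5/8, a_5 = -1/15


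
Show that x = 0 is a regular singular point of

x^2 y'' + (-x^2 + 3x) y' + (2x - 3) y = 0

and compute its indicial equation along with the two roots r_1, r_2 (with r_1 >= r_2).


Divide by x^2 to reach normal form y'' + P_1(x) y' + P_2(x) y = 0 with P_1(x) = -1 + 3/x and P_2(x) = 2/x - 3/x^2.
x = 0 is a singular point because the y'-coefficient -1 + 3/x has a pole at x = 0 and the y-coefficient 2/x - 3/x^2 has a pole at x = 0.
It is a regular singular point because x P_1(x) = p(x) = 3 - x and x^2 P_2(x) = q(x) = 2x - 3 are polynomials, hence analytic at x = 0.
p(0) = 3,  q(0) = -3.
Indicial equation: r(r-1) + p(0) r + q(0) = 0, i.e. r^2 + (p(0) - 1) r + q(0) = 0, i.e. r^2 + 2 r - 3 = 0.
Discriminant: (2)^2 - 4(-3) = 16, so r = (-2 ± 4)/2.
Solving: r_1 = 1, r_2 = -3.

indicial: r^2 + 2 r - 3 = 0; roots r_1 = 1, r_2 = -3


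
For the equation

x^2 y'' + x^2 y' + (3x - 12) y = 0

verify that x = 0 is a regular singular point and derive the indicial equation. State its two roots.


Divide by x^2 to reach normal form y'' + P_1(x) y' + P_2(x) y = 0 with P_1(x) = 1 and P_2(x) = 3/x - 12/x^2.
x = 0 is a singular point because the y-coefficient 3/x - 12/x^2 has a pole at x = 0.
It is a regular singular point because x P_1(x) = p(x) = x and x^2 P_2(x) = q(x) = 3x - 12 are polynomials, hence analytic at x = 0.
p(0) = 0,  q(0) = -12.
Indicial equation: r(r-1) + p(0) r + q(0) = 0, i.e. r^2 + (p(0) - 1) r + q(0) = 0, i.e. r^2 - 1 r - 12 = 0.
Discriminant: (-1)^2 - 4(-12) = 49, so r = (1 ± 7)/2.
Solving: r_1 = 4, r_2 = -3.

indicial: r^2 - 1 r - 12 = 0; roots r_1 = 4, r_2 = -3


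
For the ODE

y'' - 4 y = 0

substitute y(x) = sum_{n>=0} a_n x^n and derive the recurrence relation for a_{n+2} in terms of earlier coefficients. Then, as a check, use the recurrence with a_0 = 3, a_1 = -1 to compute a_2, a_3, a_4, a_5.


Substitute y = sum_n a_n x^n into y'' + (const) y = 0.
y''(x) = sum_{n>=0} (n+2)(n+1) a_{n+2} x^n.
The ODE becomes sum_n [(n+2)(n+1) a_{n+2} - 4 a_n] x^n = 0.
Setting each coefficient to zero gives the recurrence:
  (n+2)(n+1) a_{n+2} - 4 a_n = 0,
  a_{n+2} = 4 / ((n+1)(n+2)) a_n.

Check with a_0 = 3, a_1 = -1 (apply the recurrence for n = 0, 1, 2, 3): a_0 = 3, a_1 = -1, a_2 = 6, a_3 = -2/3, a_4 = 2, a_5 = -2/15.

a_{n+2} = 4/((n+1)(n+2)) * a_n; check: a_0 = 3, a_1 = -1, a_2 = 6, a_3 = -2/3, a_4 = 2, a_5 = -2/15


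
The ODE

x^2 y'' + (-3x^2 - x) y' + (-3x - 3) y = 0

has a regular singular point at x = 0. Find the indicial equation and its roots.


Divide by x^2 to reach normal form y'' + P_1(x) y' + P_2(x) y = 0 with P_1(x) = -3 - 1/x and P_2(x) = -3/x - 3/x^2.
x = 0 is a singular point because the y'-coefficient -3 - 1/x has a pole at x = 0 and the y-coefficient -3/x - 3/x^2 has a pole at x = 0.
It is a regular singular point because x P_1(x) = p(x) = -3x - 1 and x^2 P_2(x) = q(x) = -3x - 3 are polynomials, hence analytic at x = 0.
p(0) = -1,  q(0) = -3.
Indicial equation: r(r-1) + p(0) r + q(0) = 0, i.e. r^2 + (p(0) - 1) r + q(0) = 0, i.e. r^2 - 2 r - 3 = 0.
Discriminant: (-2)^2 - 4(-3) = 16, so r = (2 ± 4)/2.
Solving: r_1 = 3, r_2 = -1.

indicial: r^2 - 2 r - 3 = 0; roots r_1 = 3, r_2 = -1


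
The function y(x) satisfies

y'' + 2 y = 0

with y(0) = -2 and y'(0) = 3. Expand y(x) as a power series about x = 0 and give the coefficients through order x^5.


Ansatz: y(x) = sum_{n>=0} a_n x^n, so y'(x) = sum_{n>=1} n a_n x^(n-1) and y''(x) = sum_{n>=2} n(n-1) a_n x^(n-2).
Substitute into P(x) y'' + Q(x) y' + R(x) y = 0 with P(x) = 1, Q(x) = 0, R(x) = 2, and match powers of x.
Initial conditions: a_0 = -2, a_1 = 3.
Setting the coefficient of each power of x to zero and solving order by order (substituting the coefficients already found):
  x^0: 2 a_2 + 2 a_0 = 0  ->  2 a_2 = -2 a_0 = 4  ->  a_2 = 2
  x^1: 6 a_3 + 2 a_1 = 0  ->  6 a_3 = -2 a_1 = -6  ->  a_3 = -1
  x^2: 12 a_4 + 2 a_2 = 0  ->  12 a_4 = -2 a_2 = -4  ->  a_4 = -1/3
  x^3: 20 a_5 + 2 a_3 = 0  ->  20 a_5 = -2 a_3 = 2  ->  a_5 = 1/10
Truncated series: y(x) = -2 + 3 x + 2 x^2 - x^3 - (1/3) x^4 + (1/10) x^5 + O(x^6).

a_0 = -2; a_1 = 3; a_2 = 2; a_3 = -1; a_4 = -1/3; a_5 = 1/10


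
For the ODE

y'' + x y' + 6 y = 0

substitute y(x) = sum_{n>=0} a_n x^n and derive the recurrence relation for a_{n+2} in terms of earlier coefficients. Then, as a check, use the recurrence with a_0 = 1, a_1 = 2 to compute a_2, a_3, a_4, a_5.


Substitute y = sum_n a_n x^n.
y''(x) has coefficient (n+2)(n+1) a_{n+2} at x^n;
x y'(x) has coefficient n a_n at x^n (shift);
6 y(x) has coefficient 6 a_n at x^n.
Matching x^n: (n+2)(n+1) a_{n+2} + (n + 6) a_n = 0.
Thus a_{n+2} = (-n - 6) / ((n+1)(n+2)) * a_n.

Check with a_0 = 1, a_1 = 2 (apply the recurrence for n = 0, 1, 2, 3): a_0 = 1, a_1 = 2, a_2 = -3, a_3 = -7/3, a_4 = 2, a_5 = 21/20.

a_(n+2) = (-n - 6) / ((n+1)(n+2)) * a_n; check: a_0 = 1, a_1 = 2, a_2 = -3, a_3 = -7/3, a_4 = 2, a_5 = 21/20


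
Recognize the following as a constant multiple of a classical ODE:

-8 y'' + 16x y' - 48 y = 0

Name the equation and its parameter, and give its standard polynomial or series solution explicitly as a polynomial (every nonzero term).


All three coefficients share the factor -8; dividing through by -8 gives  y'' - 2x y' + 6 y = 0.
This matches the Hermite equation y'' - 2x y' + 2n y = 0 with 2n = 6, so n = 3; the polynomial solution is H_3(x).
With y = sum_k a_k x^k, matching x^k gives (k+2)(k+1) a_{k+2} = 2(k - n) a_k = 2(k - 3) a_k. The right side vanishes at k = 3, so the series with the parity of 3 terminates at degree 3.
Standard normalization: leading coefficient of H_n is 2^n, so a_3 = 2^3 = 8. Work downward with a_k = (k+1)(k+2) a_{k+2} / (2(k - n)):
  a_1 = (2)(3)(8) / (2(1 - 3)) = 48/(-4) = -12
Hence H_3(x) = 8 x^3 - 12 x.

H_3(x); series = 8 x^3 - 12 x


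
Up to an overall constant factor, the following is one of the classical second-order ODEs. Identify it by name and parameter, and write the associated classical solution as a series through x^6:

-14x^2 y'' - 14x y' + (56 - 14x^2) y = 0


All three coefficients share the factor -14; dividing through by -14 gives  x^2 y'' + x y' + (x^2 - 4) y = 0.
This matches the Bessel equation x^2 y'' + x y' + (x^2 - nu^2) y = 0 with nu^2 = 4, so nu = 2; the solution bounded at x = 0 is J_2(x).
Frobenius at x = 0: indicial roots ±nu; for r = nu the recurrence k(k + 2nu) c_k = -c_{k-2} gives the standard series J_nu(x) = sum_{k>=0} (-1)^k / (k! (k+nu)!) (x/2)^(2k+nu). Evaluate the first 3 terms:
  k = 0: (-1)^0 / (0! * 2! * 2^2) x^2 = 1/(1*2*4) x^2 = (1/8) x^2
  k = 1: (-1)^1 / (1! * 3! * 2^4) x^4 = -1/(1*6*16) x^4 = (-1/96) x^4
  k = 2: (-1)^2 / (2! * 4! * 2^6) x^6 = 1/(2*24*64) x^6 = (1/3072) x^6
Hence J_2(x) = x^6/3072 - x^4/96 + x^2/8 + ....

J_2(x); series = x^6/3072 - x^4/96 + x^2/8


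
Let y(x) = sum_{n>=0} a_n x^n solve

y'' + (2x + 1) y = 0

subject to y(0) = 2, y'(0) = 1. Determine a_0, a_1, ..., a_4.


Ansatz: y(x) = sum_{n>=0} a_n x^n, so y'(x) = sum_{n>=1} n a_n x^(n-1) and y''(x) = sum_{n>=2} n(n-1) a_n x^(n-2).
Substitute into P(x) y'' + Q(x) y' + R(x) y = 0 with P(x) = 1, Q(x) = 0, R(x) = 2x + 1, and match powers of x.
Initial conditions: a_0 = 2, a_1 = 1.
Setting the coefficient of each power of x to zero and solving order by order (substituting the coefficients already found):
  x^0: 2 a_2 + a_0 = 0  ->  2 a_2 = -a_0 = -2  ->  a_2 = -1
  x^1: 6 a_3 + a_1 + 2 a_0 = 0  ->  6 a_3 = -a_1 - 2 a_0 = -5  ->  a_3 = -5/6
  x^2: 12 a_4 + a_2 + 2 a_1 = 0  ->  12 a_4 = -a_2 - 2 a_1 = -1  ->  a_4 = -1/12
Truncated series: y(x) = 2 + x - x^2 - (5/6) x^3 - (1/12) x^4 + O(x^5).

a_0 = 2; a_1 = 1; a_2 = -1; a_3 = -5/6; a_4 = -1/12


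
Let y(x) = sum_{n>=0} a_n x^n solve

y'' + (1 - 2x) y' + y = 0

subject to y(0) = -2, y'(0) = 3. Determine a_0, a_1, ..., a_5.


Ansatz: y(x) = sum_{n>=0} a_n x^n, so y'(x) = sum_{n>=1} n a_n x^(n-1) and y''(x) = sum_{n>=2} n(n-1) a_n x^(n-2).
Substitute into P(x) y'' + Q(x) y' + R(x) y = 0 with P(x) = 1, Q(x) = 1 - 2x, R(x) = 1, and match powers of x.
Initial conditions: a_0 = -2, a_1 = 3.
Setting the coefficient of each power of x to zero and solving order by order (substituting the coefficients already found):
  x^0: 2 a_2 + a_1 + a_0 = 0  ->  2 a_2 = -a_1 - a_0 = -1  ->  a_2 = -1/2
  x^1: 6 a_3 + 2 a_2 - a_1 = 0  ->  6 a_3 = -2 a_2 + a_1 = 4  ->  a_3 = 2/3
  x^2: 12 a_4 + 3 a_3 - 3 a_2 = 0  ->  12 a_4 = -3 a_3 + 3 a_2 = -7/2  ->  a_4 = -7/24
  x^3: 20 a_5 + 4 a_4 - 5 a_3 = 0  ->  20 a_5 = -4 a_4 + 5 a_3 = 9/2  ->  a_5 = 9/40
Truncated series: y(x) = -2 + 3 x - (1/2) x^2 + (2/3) x^3 - (7/24) x^4 + (9/40) x^5 + O(x^6).

a_0 = -2; a_1 = 3; a_2 = -1/2; a_3 = 2/3; a_4 = -7/24; a_5 = 9/40


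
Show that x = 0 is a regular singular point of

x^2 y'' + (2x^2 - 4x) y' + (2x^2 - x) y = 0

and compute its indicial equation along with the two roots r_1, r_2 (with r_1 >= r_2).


Divide by x^2 to reach normal form y'' + P_1(x) y' + P_2(x) y = 0 with P_1(x) = 2 - 4/x and P_2(x) = 2 - 1/x.
x = 0 is a singular point because the y'-coefficient 2 - 4/x has a pole at x = 0 and the y-coefficient 2 - 1/x has a pole at x = 0.
It is a regular singular point because x P_1(x) = p(x) = 2x - 4 and x^2 P_2(x) = q(x) = 2x^2 - x are polynomials, hence analytic at x = 0.
p(0) = -4,  q(0) = 0.
Indicial equation: r(r-1) + p(0) r + q(0) = 0, i.e. r^2 + (p(0) - 1) r + q(0) = 0, i.e. r^2 - 5 r = 0.
Discriminant: (-5)^2 - 4(0) = 25, so r = (5 ± 5)/2.
Solving: r_1 = 5, r_2 = 0.

indicial: r^2 - 5 r = 0; roots r_1 = 5, r_2 = 0


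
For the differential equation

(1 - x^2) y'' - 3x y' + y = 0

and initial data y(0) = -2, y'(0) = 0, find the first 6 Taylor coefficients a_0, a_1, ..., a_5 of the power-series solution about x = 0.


Ansatz: y(x) = sum_{n>=0} a_n x^n, so y'(x) = sum_{n>=1} n a_n x^(n-1) and y''(x) = sum_{n>=2} n(n-1) a_n x^(n-2).
Substitute into P(x) y'' + Q(x) y' + R(x) y = 0 with P(x) = 1 - x^2, Q(x) = -3x, R(x) = 1, and match powers of x.
Initial conditions: a_0 = -2, a_1 = 0.
Setting the coefficient of each power of x to zero and solving order by order (substituting the coefficients already found):
  x^0: 2 a_2 + a_0 = 0  ->  2 a_2 = -a_0 = 2  ->  a_2 = 1
  x^1: 6 a_3 - 2 a_1 = 0  ->  6 a_3 = 2 a_1 = 0  ->  a_3 = 0
  x^2: 12 a_4 - 7 a_2 = 0  ->  12 a_4 = 7 a_2 = 7  ->  a_4 = 7/12
  x^3: 20 a_5 - 14 a_3 = 0  ->  20 a_5 = 14 a_3 = 0  ->  a_5 = 0
Truncated series: y(x) = -2 + x^2 + (7/12) x^4 + O(x^6).

a_0 = -2; a_1 = 0; a_2 = 1; a_3 = 0; a_4 = 7/12; a_5 = 0


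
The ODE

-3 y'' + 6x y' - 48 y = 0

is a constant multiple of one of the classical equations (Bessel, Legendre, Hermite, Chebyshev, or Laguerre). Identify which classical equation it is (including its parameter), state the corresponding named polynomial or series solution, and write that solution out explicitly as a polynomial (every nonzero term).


All three coefficients share the factor -3; dividing through by -3 gives  y'' - 2x y' + 16 y = 0.
This matches the Hermite equation y'' - 2x y' + 2n y = 0 with 2n = 16, so n = 8; the polynomial solution is H_8(x).
With y = sum_k a_k x^k, matching x^k gives (k+2)(k+1) a_{k+2} = 2(k - n) a_k = 2(k - 8) a_k. The right side vanishes at k = 8, so the series with the parity of 8 terminates at degree 8.
Standard normalization: leading coefficient of H_n is 2^n, so a_8 = 2^8 = 256. Work downward with a_k = (k+1)(k+2) a_{k+2} / (2(k - n)):
  a_6 = (7)(8)(256) / (2(6 - 8)) = 14336/(-4) = -3584
  a_4 = (5)(6)(-3584) / (2(4 - 8)) = -107520/(-8) = 13440
  a_2 = (3)(4)(13440) / (2(2 - 8)) = 161280/(-12) = -13440
  a_0 = (1)(2)(-13440) / (2(0 - 8)) = -26880/(-16) = 1680
Hence H_8(x) = 256 x^8 - 3584 x^6 + 13440 x^4 - 13440 x^2 + 1680.

H_8(x); series = 256 x^8 - 3584 x^6 + 13440 x^4 - 13440 x^2 + 1680


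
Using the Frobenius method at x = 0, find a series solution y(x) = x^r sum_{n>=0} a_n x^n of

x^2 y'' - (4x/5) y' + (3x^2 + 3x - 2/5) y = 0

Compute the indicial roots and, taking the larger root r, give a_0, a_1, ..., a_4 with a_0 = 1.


Write in Frobenius form y'' + (p(x)/x) y' + (q(x)/x^2) y = 0:
  p(x) = -4/5,  q(x) = 3x^2 + 3x - 2/5.
Indicial equation: r(r-1) + (-4/5) r + (-2/5) = 0 -> roots r_1 = 2, r_2 = -1/5.
Take r = r_1 = 2. Let y(x) = x^r sum_{n>=0} a_n x^n with a_0 = 1.
Substitute y = x^r sum a_n x^n and match x^{r+n}. The recurrence is
  D(n) a_n + 3 a_{n-1} + 3 a_{n-2} = 0,  where D(n) = (r+n)(r+n-1) + (-4/5)(r+n) + (-2/5).
  a_n = [-3 a_{n-1} - 3 a_{n-2}] / D(n).
Since the indicial polynomial factors as (r - r_1)(r - r_2), D(n) = (r_1 + n - r_1)(r_1 + n - r_2) = n(n + 11/5).
Evaluating step by step (a_0 = 1):
  n = 1: D(1) = 1(1 + 11/5) = 16/5; numerator = -3(1) = -3; a_1 = (-3)/(16/5) = -15/16
  n = 2: D(2) = 2(2 + 11/5) = 42/5; numerator = -3(-15/16) - 3(1) = -3/16; a_2 = (-3/16)/(42/5) = -5/224
  n = 3: D(3) = 3(3 + 11/5) = 78/5; numerator = -3(-5/224) - 3(-15/16) = 645/224; a_3 = (645/224)/(78/5) = 1075/5824
  n = 4: D(4) = 4(4 + 11/5) = 124/5; numerator = -3(1075/5824) - 3(-5/224) = -405/832; a_4 = (-405/832)/(124/5) = -2025/103168

r = 2; a_0 = 1; a_1 = -15/16; a_2 = -5/224; a_3 = 1075/5824; a_4 = -2025/103168


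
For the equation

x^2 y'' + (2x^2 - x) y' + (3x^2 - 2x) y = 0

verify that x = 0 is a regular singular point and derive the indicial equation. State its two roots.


Divide by x^2 to reach normal form y'' + P_1(x) y' + P_2(x) y = 0 with P_1(x) = 2 - 1/x and P_2(x) = 3 - 2/x.
x = 0 is a singular point because the y'-coefficient 2 - 1/x has a pole at x = 0 and the y-coefficient 3 - 2/x has a pole at x = 0.
It is a regular singular point because x P_1(x) = p(x) = 2x - 1 and x^2 P_2(x) = q(x) = 3x^2 - 2x are polynomials, hence analytic at x = 0.
p(0) = -1,  q(0) = 0.
Indicial equation: r(r-1) + p(0) r + q(0) = 0, i.e. r^2 + (p(0) - 1) r + q(0) = 0, i.e. r^2 - 2 r = 0.
Discriminant: (-2)^2 - 4(0) = 4, so r = (2 ± 2)/2.
Solving: r_1 = 2, r_2 = 0.

indicial: r^2 - 2 r = 0; roots r_1 = 2, r_2 = 0


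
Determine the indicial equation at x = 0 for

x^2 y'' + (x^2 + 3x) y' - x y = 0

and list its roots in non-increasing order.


Divide by x^2 to reach normal form y'' + P_1(x) y' + P_2(x) y = 0 with P_1(x) = 1 + 3/x and P_2(x) = -1/x.
x = 0 is a singular point because the y'-coefficient 1 + 3/x has a pole at x = 0 and the y-coefficient -1/x has a pole at x = 0.
It is a regular singular point because x P_1(x) = p(x) = x + 3 and x^2 P_2(x) = q(x) = -x are polynomials, hence analytic at x = 0.
p(0) = 3,  q(0) = 0.
Indicial equation: r(r-1) + p(0) r + q(0) = 0, i.e. r^2 + (p(0) - 1) r + q(0) = 0, i.e. r^2 + 2 r = 0.
Discriminant: (2)^2 - 4(0) = 4, so r = (-2 ± 2)/2.
Solving: r_1 = 0, r_2 = -2.

indicial: r^2 + 2 r = 0; roots r_1 = 0, r_2 = -2


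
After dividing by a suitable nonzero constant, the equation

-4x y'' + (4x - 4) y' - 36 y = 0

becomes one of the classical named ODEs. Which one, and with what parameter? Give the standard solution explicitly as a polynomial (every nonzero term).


All three coefficients share the factor -4; dividing through by -4 gives  x y'' + (1 - x) y' + 9 y = 0.
This matches the Laguerre equation x y'' + (1 - x) y' + n y = 0 with n = 9; the polynomial solution is L_9(x).
With y = sum_k a_k x^k, matching x^k gives (k+1)k a_{k+1} + (k+1) a_{k+1} - k a_k + n a_k = 0, i.e. (k+1)^2 a_{k+1} = (k - n) a_k = (k - 9) a_k. The right side vanishes at k = 9, so the series terminates at degree 9.
Standard normalization L_n(0) = 1 gives a_0 = 1. Work upward with a_{k+1} = (k - 9) a_k / (k+1)^2:
  a_1 = (0 - 9)(1) / 1^2 = -9/1 = -9
  a_2 = (1 - 9)(-9) / 2^2 = 72/4 = 18
  a_3 = (2 - 9)(18) / 3^2 = -126/9 = -14
  a_4 = (3 - 9)(-14) / 4^2 = 84/16 = 21/4
  a_5 = (4 - 9)(21/4) / 5^2 = (-105/4)/25 = -21/20
  a_6 = (5 - 9)(-21/20) / 6^2 = (21/5)/36 = 7/60
  a_7 = (6 - 9)(7/60) / 7^2 = (-7/20)/49 = -1/140
  a_8 = (7 - 9)(-1/140) / 8^2 = (1/70)/64 = 1/4480
  a_9 = (8 - 9)(1/4480) / 9^2 = (-1/4480)/81 = -1/362880
Hence L_9(x) = -x^9/362880 + x^8/4480 - x^7/140 + 7 x^6/60 - 21 x^5/20 + 21 x^4/4 - 14 x^3 + 18 x^2 - 9 x + 1.

L_9(x); series = -x^9/362880 + x^8/4480 - x^7/140 + 7 x^6/60 - 21 x^5/20 + 21 x^4/4 - 14 x^3 + 18 x^2 - 9 x + 1


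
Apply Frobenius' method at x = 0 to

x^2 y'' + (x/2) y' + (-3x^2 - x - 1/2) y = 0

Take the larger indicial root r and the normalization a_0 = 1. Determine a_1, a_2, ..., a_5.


Write in Frobenius form y'' + (p(x)/x) y' + (q(x)/x^2) y = 0:
  p(x) = 1/2,  q(x) = -3x^2 - x - 1/2.
Indicial equation: r(r-1) + (1/2) r + (-1/2) = 0 -> roots r_1 = 1, r_2 = -1/2.
Take r = r_1 = 1. Let y(x) = x^r sum_{n>=0} a_n x^n with a_0 = 1.
Substitute y = x^r sum a_n x^n and match x^{r+n}. The recurrence is
  D(n) a_n - 1 a_{n-1} - 3 a_{n-2} = 0,  where D(n) = (r+n)(r+n-1) + (1/2)(r+n) + (-1/2).
  a_n = [1 a_{n-1} + 3 a_{n-2}] / D(n).
Since the indicial polynomial factors as (r - r_1)(r - r_2), D(n) = (r_1 + n - r_1)(r_1 + n - r_2) = n(n + 3/2).
Evaluating step by step (a_0 = 1):
  n = 1: D(1) = 1(1 + 3/2) = 5/2; numerator = 1(1) = 1; a_1 = (1)/(5/2) = 2/5
  n = 2: D(2) = 2(2 + 3/2) = 7; numerator = 1(2/5) + 3(1) = 17/5; a_2 = (17/5)/(7) = 17/35
  n = 3: D(3) = 3(3 + 3/2) = 27/2; numerator = 1(17/35) + 3(2/5) = 59/35; a_3 = (59/35)/(27/2) = 118/945
  n = 4: D(4) = 4(4 + 3/2) = 22; numerator = 1(118/945) + 3(17/35) = 299/189; a_4 = (299/189)/(22) = 299/4158
  n = 5: D(5) = 5(5 + 3/2) = 65/2; numerator = 1(299/4158) + 3(118/945) = 9283/20790; a_5 = (9283/20790)/(65/2) = 9283/675675

r = 1; a_0 = 1; a_1 = 2/5; a_2 = 17/35; a_3 = 118/945; a_4 = 299/4158; a_5 = 9283/675675


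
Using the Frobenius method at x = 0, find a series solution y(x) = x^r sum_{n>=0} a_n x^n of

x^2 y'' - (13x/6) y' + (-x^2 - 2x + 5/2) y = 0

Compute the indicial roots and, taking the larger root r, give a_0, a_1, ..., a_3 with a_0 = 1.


Write in Frobenius form y'' + (p(x)/x) y' + (q(x)/x^2) y = 0:
  p(x) = -13/6,  q(x) = -x^2 - 2x + 5/2.
Indicial equation: r(r-1) + (-13/6) r + (5/2) = 0 -> roots r_1 = 5/3, r_2 = 3/2.
Take r = r_1 = 5/3. Let y(x) = x^r sum_{n>=0} a_n x^n with a_0 = 1.
Substitute y = x^r sum a_n x^n and match x^{r+n}. The recurrence is
  D(n) a_n - 2 a_{n-1} - 1 a_{n-2} = 0,  where D(n) = (r+n)(r+n-1) + (-13/6)(r+n) + (5/2).
  a_n = [2 a_{n-1} + 1 a_{n-2}] / D(n).
Since the indicial polynomial factors as (r - r_1)(r - r_2), D(n) = (r_1 + n - r_1)(r_1 + n - r_2) = n(n + 1/6).
Evaluating step by step (a_0 = 1):
  n = 1: D(1) = 1(1 + 1/6) = 7/6; numerator = 2(1) = 2; a_1 = (2)/(7/6) = 12/7
  n = 2: D(2) = 2(2 + 1/6) = 13/3; numerator = 2(12/7) + 1(1) = 31/7; a_2 = (31/7)/(13/3) = 93/91
  n = 3: D(3) = 3(3 + 1/6) = 19/2; numerator = 2(93/91) + 1(12/7) = 342/91; a_3 = (342/91)/(19/2) = 36/91

r = 5/3; a_0 = 1; a_1 = 12/7; a_2 = 93/91; a_3 = 36/91


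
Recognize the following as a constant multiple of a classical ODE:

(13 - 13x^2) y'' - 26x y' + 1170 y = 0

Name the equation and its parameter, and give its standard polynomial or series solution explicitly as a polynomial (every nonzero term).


All three coefficients share the factor 13; dividing through by 13 gives  (1 - x^2) y'' - 2x y' + 90 y = 0.
This matches the Legendre equation (1 - x^2) y'' - 2x y' + n(n+1) y = 0 (note the -2x y' term) with n(n+1) = 90, so n = 9; the polynomial solution is P_9(x).
With y = sum_k a_k x^k, matching x^k gives (k+2)(k+1) a_{k+2} = [k(k+1) - n(n+1)] a_k = (k - 9)(k + 10) a_k. The right side vanishes at k = 9, so the series with the parity of 9 terminates at degree 9.
Standard normalization (P_n(1) = 1): leading coefficient (2n)!/(2^n (n!)^2) = 6402373705728000/(512*131681894400) = 12155/128, so a_9 = 12155/128. Work downward with a_k = (k+1)(k+2) a_{k+2} / ((k - 9)(k + 10)):
  a_7 = (8)(9)(12155/128) / ((7 - 9)(7 + 10)) = (109395/16)/(-34) = -6435/32
  a_5 = (6)(7)(-6435/32) / ((5 - 9)(5 + 10)) = (-135135/16)/(-60) = 9009/64
  a_3 = (4)(5)(9009/64) / ((3 - 9)(3 + 10)) = (45045/16)/(-78) = -1155/32
  a_1 = (2)(3)(-1155/32) / ((1 - 9)(1 + 10)) = (-3465/16)/(-88) = 315/128
Hence P_9(x) = 12155 x^9/128 - 6435 x^7/32 + 9009 x^5/64 - 1155 x^3/32 + 315 x/128.

P_9(x); series = 12155 x^9/128 - 6435 x^7/32 + 9009 x^5/64 - 1155 x^3/32 + 315 x/128


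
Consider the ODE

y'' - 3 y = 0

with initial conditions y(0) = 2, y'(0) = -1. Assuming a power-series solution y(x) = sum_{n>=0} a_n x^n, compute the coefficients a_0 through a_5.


Ansatz: y(x) = sum_{n>=0} a_n x^n, so y'(x) = sum_{n>=1} n a_n x^(n-1) and y''(x) = sum_{n>=2} n(n-1) a_n x^(n-2).
Substitute into P(x) y'' + Q(x) y' + R(x) y = 0 with P(x) = 1, Q(x) = 0, R(x) = -3, and match powers of x.
Initial conditions: a_0 = 2, a_1 = -1.
Setting the coefficient of each power of x to zero and solving order by order (substituting the coefficients already found):
  x^0: 2 a_2 - 3 a_0 = 0  ->  2 a_2 = 3 a_0 = 6  ->  a_2 = 3
  x^1: 6 a_3 - 3 a_1 = 0  ->  6 a_3 = 3 a_1 = -3  ->  a_3 = -1/2
  x^2: 12 a_4 - 3 a_2 = 0  ->  12 a_4 = 3 a_2 = 9  ->  a_4 = 3/4
  x^3: 20 a_5 - 3 a_3 = 0  ->  20 a_5 = 3 a_3 = -3/2  ->  a_5 = -3/40
Truncated series: y(x) = 2 - x + 3 x^2 - (1/2) x^3 + (3/4) x^4 - (3/40) x^5 + O(x^6).

a_0 = 2; a_1 = -1; a_2 = 3; a_3 = -1/2; a_4 = 3/4; a_5 = -3/40


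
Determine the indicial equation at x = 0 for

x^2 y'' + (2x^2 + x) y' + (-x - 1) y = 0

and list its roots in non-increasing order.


Divide by x^2 to reach normal form y'' + P_1(x) y' + P_2(x) y = 0 with P_1(x) = 2 + 1/x and P_2(x) = -1/x - 1/x^2.
x = 0 is a singular point because the y'-coefficient 2 + 1/x has a pole at x = 0 and the y-coefficient -1/x - 1/x^2 has a pole at x = 0.
It is a regular singular point because x P_1(x) = p(x) = 2x + 1 and x^2 P_2(x) = q(x) = -x - 1 are polynomials, hence analytic at x = 0.
p(0) = 1,  q(0) = -1.
Indicial equation: r(r-1) + p(0) r + q(0) = 0, i.e. r^2 + (p(0) - 1) r + q(0) = 0, i.e. r^2 - 1 = 0.
Discriminant: (0)^2 - 4(-1) = 4, so r = (0 ± 2)/2.
Solving: r_1 = 1, r_2 = -1.

indicial: r^2 - 1 = 0; roots r_1 = 1, r_2 = -1


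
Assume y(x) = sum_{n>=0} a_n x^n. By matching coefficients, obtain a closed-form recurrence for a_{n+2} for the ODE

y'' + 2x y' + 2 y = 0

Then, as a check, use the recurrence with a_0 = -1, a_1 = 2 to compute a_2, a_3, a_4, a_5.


Substitute y = sum_n a_n x^n.
y''(x) has coefficient (n+2)(n+1) a_{n+2} at x^n;
2 x y'(x) has coefficient 2 n a_n at x^n (shift);
2 y(x) has coefficient 2 a_n at x^n.
Matching x^n: (n+2)(n+1) a_{n+2} + (2n + 2) a_n = 0.
Thus a_{n+2} = (-2n - 2) / ((n+1)(n+2)) * a_n.

Check with a_0 = -1, a_1 = 2 (apply the recurrence for n = 0, 1, 2, 3): a_0 = -1, a_1 = 2, a_2 = 1, a_3 = -4/3, a_4 = -1/2, a_5 = 8/15.

a_(n+2) = (-2n - 2) / ((n+1)(n+2)) * a_n; check: a_0 = -1, a_1 = 2, a_2 = 1, a_3 = -4/3, a_4 = -1/2, a_5 = 8/15


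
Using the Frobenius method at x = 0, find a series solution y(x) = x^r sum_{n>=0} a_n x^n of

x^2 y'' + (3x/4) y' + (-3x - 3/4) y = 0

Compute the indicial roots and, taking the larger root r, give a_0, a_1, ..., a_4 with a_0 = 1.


Write in Frobenius form y'' + (p(x)/x) y' + (q(x)/x^2) y = 0:
  p(x) = 3/4,  q(x) = -3x - 3/4.
Indicial equation: r(r-1) + (3/4) r + (-3/4) = 0 -> roots r_1 = 1, r_2 = -3/4.
Take r = r_1 = 1. Let y(x) = x^r sum_{n>=0} a_n x^n with a_0 = 1.
Substitute y = x^r sum a_n x^n and match x^{r+n}. The recurrence is
  D(n) a_n - 3 a_{n-1} = 0,  where D(n) = (r+n)(r+n-1) + (3/4)(r+n) + (-3/4).
  a_n = 3 / D(n) * a_{n-1}.
Since the indicial polynomial factors as (r - r_1)(r - r_2), D(n) = (r_1 + n - r_1)(r_1 + n - r_2) = n(n + 7/4).
Evaluating step by step (a_0 = 1):
  n = 1: D(1) = 1(1 + 7/4) = 11/4; numerator = 3(1) = 3; a_1 = (3)/(11/4) = 12/11
  n = 2: D(2) = 2(2 + 7/4) = 15/2; numerator = 3(12/11) = 36/11; a_2 = (36/11)/(15/2) = 24/55
  n = 3: D(3) = 3(3 + 7/4) = 57/4; numerator = 3(24/55) = 72/55; a_3 = (72/55)/(57/4) = 96/1045
  n = 4: D(4) = 4(4 + 7/4) = 23; numerator = 3(96/1045) = 288/1045; a_4 = (288/1045)/(23) = 288/24035

r = 1; a_0 = 1; a_1 = 12/11; a_2 = 24/55; a_3 = 96/1045; a_4 = 288/24035


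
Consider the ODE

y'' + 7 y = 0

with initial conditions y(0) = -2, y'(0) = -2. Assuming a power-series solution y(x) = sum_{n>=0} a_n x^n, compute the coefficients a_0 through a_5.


Ansatz: y(x) = sum_{n>=0} a_n x^n, so y'(x) = sum_{n>=1} n a_n x^(n-1) and y''(x) = sum_{n>=2} n(n-1) a_n x^(n-2).
Substitute into P(x) y'' + Q(x) y' + R(x) y = 0 with P(x) = 1, Q(x) = 0, R(x) = 7, and match powers of x.
Initial conditions: a_0 = -2, a_1 = -2.
Setting the coefficient of each power of x to zero and solving order by order (substituting the coefficients already found):
  x^0: 2 a_2 + 7 a_0 = 0  ->  2 a_2 = -7 a_0 = 14  ->  a_2 = 7
  x^1: 6 a_3 + 7 a_1 = 0  ->  6 a_3 = -7 a_1 = 14  ->  a_3 = 7/3
  x^2: 12 a_4 + 7 a_2 = 0  ->  12 a_4 = -7 a_2 = -49  ->  a_4 = -49/12
  x^3: 20 a_5 + 7 a_3 = 0  ->  20 a_5 = -7 a_3 = -49/3  ->  a_5 = -49/60
Truncated series: y(x) = -2 - 2 x + 7 x^2 + (7/3) x^3 - (49/12) x^4 - (49/60) x^5 + O(x^6).

a_0 = -2; a_1 = -2; a_2 = 7; a_3 = 7/3; a_4 = -49/12; a_5 = -49/60


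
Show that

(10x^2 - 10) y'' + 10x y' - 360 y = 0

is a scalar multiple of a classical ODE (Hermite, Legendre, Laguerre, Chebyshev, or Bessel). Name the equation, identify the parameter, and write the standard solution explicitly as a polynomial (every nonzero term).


All three coefficients share the factor -10; dividing through by -10 gives  (1 - x^2) y'' - x y' + 36 y = 0.
This matches the Chebyshev equation (1 - x^2) y'' - x y' + n^2 y = 0 (note the -x y' term, not -2x y') with n^2 = 36, so n = 6; the polynomial solution is T_6(x).
With y = sum_k a_k x^k, matching x^k gives (k+2)(k+1) a_{k+2} = (k^2 - n^2) a_k = (k - 6)(k + 6) a_k. The right side vanishes at k = 6, so the series with the parity of 6 terminates at degree 6.
Standard normalization: leading coefficient of T_n is 2^(n-1), so a_6 = 2^5 = 32. Work downward with a_k = (k+1)(k+2) a_{k+2} / ((k - 6)(k + 6)):
  a_4 = (5)(6)(32) / ((4 - 6)(4 + 6)) = 960/(-20) = -48
  a_2 = (3)(4)(-48) / ((2 - 6)(2 + 6)) = -576/(-32) = 18
  a_0 = (1)(2)(18) / ((0 - 6)(0 + 6)) = 36/(-36) = -1
Hence T_6(x) = 32 x^6 - 48 x^4 + 18 x^2 - 1.

T_6(x); series = 32 x^6 - 48 x^4 + 18 x^2 - 1


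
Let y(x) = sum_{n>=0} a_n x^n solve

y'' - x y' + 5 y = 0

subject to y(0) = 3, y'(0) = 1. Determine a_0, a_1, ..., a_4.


Ansatz: y(x) = sum_{n>=0} a_n x^n, so y'(x) = sum_{n>=1} n a_n x^(n-1) and y''(x) = sum_{n>=2} n(n-1) a_n x^(n-2).
Substitute into P(x) y'' + Q(x) y' + R(x) y = 0 with P(x) = 1, Q(x) = -x, R(x) = 5, and match powers of x.
Initial conditions: a_0 = 3, a_1 = 1.
Setting the coefficient of each power of x to zero and solving order by order (substituting the coefficients already found):
  x^0: 2 a_2 + 5 a_0 = 0  ->  2 a_2 = -5 a_0 = -15  ->  a_2 = -15/2
  x^1: 6 a_3 + 4 a_1 = 0  ->  6 a_3 = -4 a_1 = -4  ->  a_3 = -2/3
  x^2: 12 a_4 + 3 a_2 = 0  ->  12 a_4 = -3 a_2 = 45/2  ->  a_4 = 15/8
Truncated series: y(x) = 3 + x - (15/2) x^2 - (2/3) x^3 + (15/8) x^4 + O(x^5).

a_0 = 3; a_1 = 1; a_2 = -15/2; a_3 = -2/3; a_4 = 15/8


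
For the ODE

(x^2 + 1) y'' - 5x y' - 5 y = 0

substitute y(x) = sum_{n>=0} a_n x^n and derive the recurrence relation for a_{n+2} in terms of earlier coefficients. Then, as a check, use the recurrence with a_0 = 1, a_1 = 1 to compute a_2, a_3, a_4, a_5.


Substitute y = sum_n a_n x^n.
(1 + 1 x^2) y'' contributes (n+2)(n+1) a_{n+2} + n(n-1) a_n at x^n.
-5 x y'(x) contributes -5 n a_n at x^n.
-5 y(x) contributes -5 a_n at x^n.
Matching x^n: (n+2)(n+1) a_{n+2} + (n(n-1) - 5 n - 5) a_n = 0.
Thus a_{n+2} = (-n(n-1) + 5 n + 5) / ((n+1)(n+2)) * a_n.

Check with a_0 = 1, a_1 = 1 (apply the recurrence for n = 0, 1, 2, 3): a_0 = 1, a_1 = 1, a_2 = 5/2, a_3 = 5/3, a_4 = 65/24, a_5 = 7/6.

a_(n+2) = (-n(n-1) + 5 n + 5) / ((n+1)(n+2)) * a_n; check: a_0 = 1, a_1 = 1, a_2 = 5/2, a_3 = 5/3, a_4 = 65/24, a_5 = 7/6


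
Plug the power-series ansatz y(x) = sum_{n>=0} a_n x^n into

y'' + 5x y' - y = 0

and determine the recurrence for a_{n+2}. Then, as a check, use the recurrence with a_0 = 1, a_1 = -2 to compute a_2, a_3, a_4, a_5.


Substitute y = sum_n a_n x^n.
y''(x) has coefficient (n+2)(n+1) a_{n+2} at x^n;
5 x y'(x) has coefficient 5 n a_n at x^n (shift);
-y(x) has coefficient -1 a_n at x^n.
Matching x^n: (n+2)(n+1) a_{n+2} + (5n - 1) a_n = 0.
Thus a_{n+2} = (-5n + 1) / ((n+1)(n+2)) * a_n.

Check with a_0 = 1, a_1 = -2 (apply the recurrence for n = 0, 1, 2, 3): a_0 = 1, a_1 = -2, a_2 = 1/2, a_3 = 4/3, a_4 = -3/8, a_5 = -14/15.

a_(n+2) = (-5n + 1) / ((n+1)(n+2)) * a_n; check: a_0 = 1, a_1 = -2, a_2 = 1/2, a_3 = 4/3, a_4 = -3/8, a_5 = -14/15


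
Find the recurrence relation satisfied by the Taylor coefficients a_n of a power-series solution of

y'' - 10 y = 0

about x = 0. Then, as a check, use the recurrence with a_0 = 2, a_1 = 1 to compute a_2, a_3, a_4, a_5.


Substitute y = sum_n a_n x^n into y'' + (const) y = 0.
y''(x) = sum_{n>=0} (n+2)(n+1) a_{n+2} x^n.
The ODE becomes sum_n [(n+2)(n+1) a_{n+2} - 10 a_n] x^n = 0.
Setting each coefficient to zero gives the recurrence:
  (n+2)(n+1) a_{n+2} - 10 a_n = 0,
  a_{n+2} = 10 / ((n+1)(n+2)) a_n.

Check with a_0 = 2, a_1 = 1 (apply the recurrence for n = 0, 1, 2, 3): a_0 = 2, a_1 = 1, a_2 = 10, a_3 = 5/3, a_4 = 25/3, a_5 = 5/6.

a_{n+2} = 10/((n+1)(n+2)) * a_n; check: a_0 = 2, a_1 = 1, a_2 = 10, a_3 = 5/3, a_4 = 25/3, a_5 = 5/6


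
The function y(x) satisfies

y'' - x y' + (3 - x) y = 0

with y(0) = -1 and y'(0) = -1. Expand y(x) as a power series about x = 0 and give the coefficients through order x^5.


Ansatz: y(x) = sum_{n>=0} a_n x^n, so y'(x) = sum_{n>=1} n a_n x^(n-1) and y''(x) = sum_{n>=2} n(n-1) a_n x^(n-2).
Substitute into P(x) y'' + Q(x) y' + R(x) y = 0 with P(x) = 1, Q(x) = -x, R(x) = 3 - x, and match powers of x.
Initial conditions: a_0 = -1, a_1 = -1.
Setting the coefficient of each power of x to zero and solving order by order (substituting the coefficients already found):
  x^0: 2 a_2 + 3 a_0 = 0  ->  2 a_2 = -3 a_0 = 3  ->  a_2 = 3/2
  x^1: 6 a_3 + 2 a_1 - a_0 = 0  ->  6 a_3 = -2 a_1 + a_0 = 1  ->  a_3 = 1/6
  x^2: 12 a_4 + a_2 - a_1 = 0  ->  12 a_4 = -a_2 + a_1 = -5/2  ->  a_4 = -5/24
  x^3: 20 a_5 - a_2 = 0  ->  20 a_5 = a_2 = 3/2  ->  a_5 = 3/40
Truncated series: y(x) = -1 - x + (3/2) x^2 + (1/6) x^3 - (5/24) x^4 + (3/40) x^5 + O(x^6).

a_0 = -1; a_1 = -1; a_2 = 3/2; a_3 = 1/6; a_4 = -5/24; a_5 = 3/40


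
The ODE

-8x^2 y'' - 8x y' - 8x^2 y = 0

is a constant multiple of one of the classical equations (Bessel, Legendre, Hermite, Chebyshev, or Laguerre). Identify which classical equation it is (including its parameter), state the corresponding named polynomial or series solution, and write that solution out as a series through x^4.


All three coefficients share the factor -8; dividing through by -8 gives  x^2 y'' + x y' + x^2 y = 0.
This matches the Bessel equation x^2 y'' + x y' + (x^2 - nu^2) y = 0 with nu^2 = 0, so nu = 0; the solution bounded at x = 0 is J_0(x).
Frobenius at x = 0: indicial roots ±nu; for r = nu the recurrence k(k + 2nu) c_k = -c_{k-2} gives the standard series J_nu(x) = sum_{k>=0} (-1)^k / (k! (k+nu)!) (x/2)^(2k+nu). Evaluate the first 3 terms:
  k = 0: (-1)^0 / (0! * 0! * 2^0) x^0 = 1/(1*1*1) x^0 = (1) x^0
  k = 1: (-1)^1 / (1! * 1! * 2^2) x^2 = -1/(1*1*4) x^2 = (-1/4) x^2
  k = 2: (-1)^2 / (2! * 2! * 2^4) x^4 = 1/(2*2*16) x^4 = (1/64) x^4
Hence J_0(x) = x^4/64 - x^2/4 + 1 + ....

J_0(x); series = x^4/64 - x^2/4 + 1


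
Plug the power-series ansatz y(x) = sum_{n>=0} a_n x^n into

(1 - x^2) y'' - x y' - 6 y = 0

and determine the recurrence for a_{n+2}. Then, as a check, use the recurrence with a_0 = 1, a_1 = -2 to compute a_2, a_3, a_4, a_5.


Substitute y = sum_n a_n x^n.
(1 - 1 x^2) y'' contributes (n+2)(n+1) a_{n+2} - n(n-1) a_n at x^n.
-x y'(x) contributes -n a_n at x^n.
-6 y(x) contributes -6 a_n at x^n.
Matching x^n: (n+2)(n+1) a_{n+2} + (-n(n-1) - n - 6) a_n = 0.
Thus a_{n+2} = (n(n-1) + n + 6) / ((n+1)(n+2)) * a_n.

Check with a_0 = 1, a_1 = -2 (apply the recurrence for n = 0, 1, 2, 3): a_0 = 1, a_1 = -2, a_2 = 3, a_3 = -7/3, a_4 = 5/2, a_5 = -7/4.

a_(n+2) = (n(n-1) + n + 6) / ((n+1)(n+2)) * a_n; check: a_0 = 1, a_1 = -2, a_2 = 3, a_3 = -7/3, a_4 = 5/2, a_5 = -7/4


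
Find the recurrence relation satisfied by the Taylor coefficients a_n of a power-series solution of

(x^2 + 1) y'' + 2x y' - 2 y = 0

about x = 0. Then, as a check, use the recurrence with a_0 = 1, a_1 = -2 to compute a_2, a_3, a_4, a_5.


Substitute y = sum_n a_n x^n.
(1 + 1 x^2) y'' contributes (n+2)(n+1) a_{n+2} + n(n-1) a_n at x^n.
2 x y'(x) contributes 2 n a_n at x^n.
-2 y(x) contributes -2 a_n at x^n.
Matching x^n: (n+2)(n+1) a_{n+2} + (n(n-1) + 2 n - 2) a_n = 0.
Thus a_{n+2} = (-n(n-1) - 2 n + 2) / ((n+1)(n+2)) * a_n.

Check with a_0 = 1, a_1 = -2 (apply the recurrence for n = 0, 1, 2, 3): a_0 = 1, a_1 = -2, a_2 = 1, a_3 = 0, a_4 = -1/3, a_5 = 0.

a_(n+2) = (-n(n-1) - 2 n + 2) / ((n+1)(n+2)) * a_n; check: a_0 = 1, a_1 = -2, a_2 = 1, a_3 = 0, a_4 = -1/3, a_5 = 0


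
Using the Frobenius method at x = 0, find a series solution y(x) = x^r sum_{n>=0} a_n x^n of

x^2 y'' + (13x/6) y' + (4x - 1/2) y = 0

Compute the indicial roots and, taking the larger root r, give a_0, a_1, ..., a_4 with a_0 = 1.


Write in Frobenius form y'' + (p(x)/x) y' + (q(x)/x^2) y = 0:
  p(x) = 13/6,  q(x) = 4x - 1/2.
Indicial equation: r(r-1) + (13/6) r + (-1/2) = 0 -> roots r_1 = 1/3, r_2 = -3/2.
Take r = r_1 = 1/3. Let y(x) = x^r sum_{n>=0} a_n x^n with a_0 = 1.
Substitute y = x^r sum a_n x^n and match x^{r+n}. The recurrence is
  D(n) a_n + 4 a_{n-1} = 0,  where D(n) = (r+n)(r+n-1) + (13/6)(r+n) + (-1/2).
  a_n = -4 / D(n) * a_{n-1}.
Since the indicial polynomial factors as (r - r_1)(r - r_2), D(n) = (r_1 + n - r_1)(r_1 + n - r_2) = n(n + 11/6).
Evaluating step by step (a_0 = 1):
  n = 1: D(1) = 1(1 + 11/6) = 17/6; numerator = -4(1) = -4; a_1 = (-4)/(17/6) = -24/17
  n = 2: D(2) = 2(2 + 11/6) = 23/3; numerator = -4(-24/17) = 96/17; a_2 = (96/17)/(23/3) = 288/391
  n = 3: D(3) = 3(3 + 11/6) = 29/2; numerator = -4(288/391) = -1152/391; a_3 = (-1152/391)/(29/2) = -2304/11339
  n = 4: D(4) = 4(4 + 11/6) = 70/3; numerator = -4(-2304/11339) = 9216/11339; a_4 = (9216/11339)/(70/3) = 13824/396865

r = 1/3; a_0 = 1; a_1 = -24/17; a_2 = 288/391; a_3 = -2304/11339; a_4 = 13824/396865


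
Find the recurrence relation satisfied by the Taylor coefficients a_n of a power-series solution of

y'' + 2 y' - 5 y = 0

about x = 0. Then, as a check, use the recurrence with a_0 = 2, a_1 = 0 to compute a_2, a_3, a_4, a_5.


Substitute y = sum_n a_n x^n.
y''(x) has coefficient (n+2)(n+1) a_{n+2} at x^n;
2 y'(x) has coefficient 2 (n+1) a_{n+1} at x^n;
-5 y(x) has coefficient -5 a_n at x^n.
Matching x^n: (n+2)(n+1) a_{n+2} + 2 (n+1) a_{n+1} - 5 a_n = 0.
Thus a_{n+2} = [-2 (n+1) a_{n+1} + 5 a_n] / ((n+1)(n+2)).

Check with a_0 = 2, a_1 = 0 (apply the recurrence for n = 0, 1, 2, 3): a_0 = 2, a_1 = 0, a_2 = 5, a_3 = -10/3, a_4 = 15/4, a_5 = -7/3.

a_(n+2) = [-2 (n+1) a_(n+1) + 5 a_n] / ((n+1)(n+2)); check: a_0 = 2, a_1 = 0, a_2 = 5, a_3 = -10/3, a_4 = 15/4, a_5 = -7/3


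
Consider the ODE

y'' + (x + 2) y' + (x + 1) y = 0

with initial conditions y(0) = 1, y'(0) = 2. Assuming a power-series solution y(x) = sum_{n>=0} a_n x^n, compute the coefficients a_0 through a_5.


Ansatz: y(x) = sum_{n>=0} a_n x^n, so y'(x) = sum_{n>=1} n a_n x^(n-1) and y''(x) = sum_{n>=2} n(n-1) a_n x^(n-2).
Substitute into P(x) y'' + Q(x) y' + R(x) y = 0 with P(x) = 1, Q(x) = x + 2, R(x) = x + 1, and match powers of x.
Initial conditions: a_0 = 1, a_1 = 2.
Setting the coefficient of each power of x to zero and solving order by order (substituting the coefficients already found):
  x^0: 2 a_2 + 2 a_1 + a_0 = 0  ->  2 a_2 = -2 a_1 - a_0 = -5  ->  a_2 = -5/2
  x^1: 6 a_3 + 4 a_2 + 2 a_1 + a_0 = 0  ->  6 a_3 = -4 a_2 - 2 a_1 - a_0 = 5  ->  a_3 = 5/6
  x^2: 12 a_4 + 6 a_3 + 3 a_2 + a_1 = 0  ->  12 a_4 = -6 a_3 - 3 a_2 - a_1 = 1/2  ->  a_4 = 1/24
  x^3: 20 a_5 + 8 a_4 + 4 a_3 + a_2 = 0  ->  20 a_5 = -8 a_4 - 4 a_3 - a_2 = -7/6  ->  a_5 = -7/120
Truncated series: y(x) = 1 + 2 x - (5/2) x^2 + (5/6) x^3 + (1/24) x^4 - (7/120) x^5 + O(x^6).

a_0 = 1; a_1 = 2; a_2 = -5/2; a_3 = 5/6; a_4 = 1/24; a_5 = -7/120


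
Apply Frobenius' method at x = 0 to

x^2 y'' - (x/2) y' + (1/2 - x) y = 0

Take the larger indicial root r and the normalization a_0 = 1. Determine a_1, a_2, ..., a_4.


Write in Frobenius form y'' + (p(x)/x) y' + (q(x)/x^2) y = 0:
  p(x) = -1/2,  q(x) = 1/2 - x.
Indicial equation: r(r-1) + (-1/2) r + (1/2) = 0 -> roots r_1 = 1, r_2 = 1/2.
Take r = r_1 = 1. Let y(x) = x^r sum_{n>=0} a_n x^n with a_0 = 1.
Substitute y = x^r sum a_n x^n and match x^{r+n}. The recurrence is
  D(n) a_n - 1 a_{n-1} = 0,  where D(n) = (r+n)(r+n-1) + (-1/2)(r+n) + (1/2).
  a_n = 1 / D(n) * a_{n-1}.
Since the indicial polynomial factors as (r - r_1)(r - r_2), D(n) = (r_1 + n - r_1)(r_1 + n - r_2) = n(n + 1/2).
Evaluating step by step (a_0 = 1):
  n = 1: D(1) = 1(1 + 1/2) = 3/2; numerator = 1(1) = 1; a_1 = (1)/(3/2) = 2/3
  n = 2: D(2) = 2(2 + 1/2) = 5; numerator = 1(2/3) = 2/3; a_2 = (2/3)/(5) = 2/15
  n = 3: D(3) = 3(3 + 1/2) = 21/2; numerator = 1(2/15) = 2/15; a_3 = (2/15)/(21/2) = 4/315
  n = 4: D(4) = 4(4 + 1/2) = 18; numerator = 1(4/315) = 4/315; a_4 = (4/315)/(18) = 2/2835

r = 1; a_0 = 1; a_1 = 2/3; a_2 = 2/15; a_3 = 4/315; a_4 = 2/2835
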